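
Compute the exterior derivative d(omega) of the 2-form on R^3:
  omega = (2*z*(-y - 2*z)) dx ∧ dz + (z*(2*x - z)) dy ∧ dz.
d(omega) = (4*z) dx ∧ dy ∧ dz

For a 2-form omega = sum_{i<j} g_{ij} dx_i ∧ dx_j, the exterior derivative is
  d(omega) = sum_{i<j} d(g_{ij}) ∧ dx_i ∧ dx_j = sum_{i<j, k} (∂g_{ij}/∂x_k) dx_k ∧ dx_i ∧ dx_j.
Expand each term, using dx_k ∧ dx_i ∧ dx_j = sgn(permutation) dx_{(a)} ∧ dx_{(b)} ∧ dx_{(c)} with (a < b < c) sorted:
  d(2*z*(-y - 2*z)) includes (∂/∂y)(2*z*(-y - 2*z)) dy = (-2*z) dy, which multiplied by dx ∧ dz gives (2*z) dx ∧ dy ∧ dz
  d(z*(2*x - z)) includes (∂/∂x)(z*(2*x - z)) dx = (2*z) dx, which multiplied by dy ∧ dz gives (2*z) dx ∧ dy ∧ dz
Collecting like 3-forms: d(omega) = (4*z) dx ∧ dy ∧ dz.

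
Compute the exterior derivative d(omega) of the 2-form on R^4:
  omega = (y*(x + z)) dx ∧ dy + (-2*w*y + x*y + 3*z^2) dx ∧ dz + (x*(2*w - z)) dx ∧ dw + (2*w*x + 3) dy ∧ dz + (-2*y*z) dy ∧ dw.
d(omega) = (4*w - x + y) dx ∧ dy ∧ dz + (x - 2*y) dx ∧ dz ∧ dw + (2*x + 2*y) dy ∧ dz ∧ dw

For a 2-form omega = sum_{i<j} g_{ij} dx_i ∧ dx_j, the exterior derivative is
  d(omega) = sum_{i<j} d(g_{ij}) ∧ dx_i ∧ dx_j = sum_{i<j, k} (∂g_{ij}/∂x_k) dx_k ∧ dx_i ∧ dx_j.
Expand each term, using dx_k ∧ dx_i ∧ dx_j = sgn(permutation) dx_{(a)} ∧ dx_{(b)} ∧ dx_{(c)} with (a < b < c) sorted:
  d(y*(x + z)) includes (∂/∂z)(y*(x + z)) dz = (y) dz, which multiplied by dx ∧ dy gives (y) dx ∧ dy ∧ dz
  d(-2*w*y + x*y + 3*z^2) includes (∂/∂y)(-2*w*y + x*y + 3*z^2) dy = (-2*w + x) dy, which multiplied by dx ∧ dz gives (2*w - x) dx ∧ dy ∧ dz
  d(-2*w*y + x*y + 3*z^2) includes (∂/∂w)(-2*w*y + x*y + 3*z^2) dw = (-2*y) dw, which multiplied by dx ∧ dz gives (-2*y) dx ∧ dz ∧ dw
  d(x*(2*w - z)) includes (∂/∂z)(x*(2*w - z)) dz = (-x) dz, which multiplied by dx ∧ dw gives (x) dx ∧ dz ∧ dw
  d(2*w*x + 3) includes (∂/∂x)(2*w*x + 3) dx = (2*w) dx, which multiplied by dy ∧ dz gives (2*w) dx ∧ dy ∧ dz
  d(2*w*x + 3) includes (∂/∂w)(2*w*x + 3) dw = (2*x) dw, which multiplied by dy ∧ dz gives (2*x) dy ∧ dz ∧ dw
  d(-2*y*z) includes (∂/∂z)(-2*y*z) dz = (-2*y) dz, which multiplied by dy ∧ dw gives (2*y) dy ∧ dz ∧ dw
Collecting like 3-forms: d(omega) = (4*w - x + y) dx ∧ dy ∧ dz + (x - 2*y) dx ∧ dz ∧ dw + (2*x + 2*y) dy ∧ dz ∧ dw.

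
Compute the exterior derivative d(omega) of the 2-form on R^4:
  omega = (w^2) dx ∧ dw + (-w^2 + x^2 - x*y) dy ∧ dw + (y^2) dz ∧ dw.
d(omega) = (2*x - y) dx ∧ dy ∧ dw + (2*y) dy ∧ dz ∧ dw

For a 2-form omega = sum_{i<j} g_{ij} dx_i ∧ dx_j, the exterior derivative is
  d(omega) = sum_{i<j} d(g_{ij}) ∧ dx_i ∧ dx_j = sum_{i<j, k} (∂g_{ij}/∂x_k) dx_k ∧ dx_i ∧ dx_j.
Expand each term, using dx_k ∧ dx_i ∧ dx_j = sgn(permutation) dx_{(a)} ∧ dx_{(b)} ∧ dx_{(c)} with (a < b < c) sorted:
  d(-w^2 + x^2 - x*y) includes (∂/∂x)(-w^2 + x^2 - x*y) dx = (2*x - y) dx, which multiplied by dy ∧ dw gives (2*x - y) dx ∧ dy ∧ dw
  d(y^2) includes (∂/∂y)(y^2) dy = (2*y) dy, which multiplied by dz ∧ dw gives (2*y) dy ∧ dz ∧ dw
Collecting like 3-forms: d(omega) = (2*x - y) dx ∧ dy ∧ dw + (2*y) dy ∧ dz ∧ dw.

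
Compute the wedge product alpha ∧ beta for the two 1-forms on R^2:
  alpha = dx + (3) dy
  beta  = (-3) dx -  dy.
alpha ∧ beta = (8) dx ∧ dy

Distribute the wedge, using dx_i ∧ dx_j = -dx_j ∧ dx_i and dx_i ∧ dx_i = 0. For each pair (i, j) with i < j, the coefficient of dx_i ∧ dx_j in alpha ∧ beta is (alpha_i * beta_j - alpha_j * beta_i). Collecting: alpha ∧ beta = (8) dx ∧ dy.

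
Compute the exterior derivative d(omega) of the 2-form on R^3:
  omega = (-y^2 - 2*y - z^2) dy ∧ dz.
d(omega) = 0

For a 2-form omega = sum_{i<j} g_{ij} dx_i ∧ dx_j, the exterior derivative is
  d(omega) = sum_{i<j} d(g_{ij}) ∧ dx_i ∧ dx_j = sum_{i<j, k} (∂g_{ij}/∂x_k) dx_k ∧ dx_i ∧ dx_j.
Expand each term, using dx_k ∧ dx_i ∧ dx_j = sgn(permutation) dx_{(a)} ∧ dx_{(b)} ∧ dx_{(c)} with (a < b < c) sorted:

Collecting like 3-forms: d(omega) = 0.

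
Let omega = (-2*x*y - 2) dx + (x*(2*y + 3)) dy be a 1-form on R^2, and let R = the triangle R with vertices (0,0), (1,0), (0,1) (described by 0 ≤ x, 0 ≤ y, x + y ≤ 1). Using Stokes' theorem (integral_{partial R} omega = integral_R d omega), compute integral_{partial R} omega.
integral_(partial R) omega = 13/6

Stokes: integral_partial_R omega = integral_R d omega with d omega = (∂Q/∂x - ∂P/∂y) dx ∧ dy.
  ∂Q/∂x = 2*y + 3
  ∂P/∂y = -2*x
  integrand = ∂Q/∂x - ∂P/∂y = 2*x + 2*y + 3.
Integrating over R: integral_0^1 integral_0^{1-x} (2*x + 2*y + 3) dy dx = 13/6.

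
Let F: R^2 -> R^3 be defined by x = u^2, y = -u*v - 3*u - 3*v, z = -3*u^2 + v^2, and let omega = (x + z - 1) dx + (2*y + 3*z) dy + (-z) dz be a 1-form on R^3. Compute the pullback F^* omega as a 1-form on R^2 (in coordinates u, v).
F^* omega = (-22*u^3 + 9*u^2*v + 27*u^2 + 10*u*v^2 + 12*u*v + 16*u - 3*v^3 - 3*v^2 + 18*v) du + (9*u^3 + 8*u^2*v + 33*u^2 - 3*u*v^2 + 12*u*v + 18*u - 2*v^3 - 9*v^2 + 18*v) dv

Using F^*(f dg) = (f ∘ F) d(g ∘ F), substitute each coordinate x_i by F_i(u, v) in f_i, and replace dx_i by d F_i = (∂F_i/∂u) du + (∂F_i/∂v) dv.
  For the x component: f_1(F) = -2*u^2 + v^2 - 1; d F_1 = (2*u) du + (0) dv
  For the y component: f_2(F) = -9*u^2 - 2*u*v - 6*u + 3*v^2 - 6*v; d F_2 = (-v - 3) du + (-u - 3) dv
  For the z component: f_3(F) = 3*u^2 - v^2; d F_3 = (-6*u) du + (2*v) dv
Combining and collecting du, dv coefficients:
  coeff of du: -22*u^3 + 9*u^2*v + 27*u^2 + 10*u*v^2 + 12*u*v + 16*u - 3*v^3 - 3*v^2 + 18*v
  coeff of dv: 9*u^3 + 8*u^2*v + 33*u^2 - 3*u*v^2 + 12*u*v + 18*u - 2*v^3 - 9*v^2 + 18*v
F^* omega = (-22*u^3 + 9*u^2*v + 27*u^2 + 10*u*v^2 + 12*u*v + 16*u - 3*v^3 - 3*v^2 + 18*v) du + (9*u^3 + 8*u^2*v + 33*u^2 - 3*u*v^2 + 12*u*v + 18*u - 2*v^3 - 9*v^2 + 18*v) dv.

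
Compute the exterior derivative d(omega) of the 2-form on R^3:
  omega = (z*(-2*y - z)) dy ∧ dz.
d(omega) = 0

For a 2-form omega = sum_{i<j} g_{ij} dx_i ∧ dx_j, the exterior derivative is
  d(omega) = sum_{i<j} d(g_{ij}) ∧ dx_i ∧ dx_j = sum_{i<j, k} (∂g_{ij}/∂x_k) dx_k ∧ dx_i ∧ dx_j.
Expand each term, using dx_k ∧ dx_i ∧ dx_j = sgn(permutation) dx_{(a)} ∧ dx_{(b)} ∧ dx_{(c)} with (a < b < c) sorted:

Collecting like 3-forms: d(omega) = 0.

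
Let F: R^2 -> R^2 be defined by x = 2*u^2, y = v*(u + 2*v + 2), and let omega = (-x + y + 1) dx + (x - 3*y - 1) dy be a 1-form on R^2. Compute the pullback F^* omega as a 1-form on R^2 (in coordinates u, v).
F^* omega = (-8*u^3 + 6*u^2*v + 5*u*v^2 + 8*u*v + 4*u - 6*v^3 - 6*v^2 - v) du + (2*u^3 + 5*u^2*v + 4*u^2 - 18*u*v^2 - 12*u*v - u - 24*v^3 - 36*v^2 - 16*v - 2) dv

Using F^*(f dg) = (f ∘ F) d(g ∘ F), substitute each coordinate x_i by F_i(u, v) in f_i, and replace dx_i by d F_i = (∂F_i/∂u) du + (∂F_i/∂v) dv.
  For the x component: f_1(F) = -2*u^2 + u*v + 2*v^2 + 2*v + 1; d F_1 = (4*u) du + (0) dv
  For the y component: f_2(F) = 2*u^2 - 3*u*v - 6*v^2 - 6*v - 1; d F_2 = (v) du + (u + 4*v + 2) dv
Combining and collecting du, dv coefficients:
  coeff of du: -8*u^3 + 6*u^2*v + 5*u*v^2 + 8*u*v + 4*u - 6*v^3 - 6*v^2 - v
  coeff of dv: 2*u^3 + 5*u^2*v + 4*u^2 - 18*u*v^2 - 12*u*v - u - 24*v^3 - 36*v^2 - 16*v - 2
F^* omega = (-8*u^3 + 6*u^2*v + 5*u*v^2 + 8*u*v + 4*u - 6*v^3 - 6*v^2 - v) du + (2*u^3 + 5*u^2*v + 4*u^2 - 18*u*v^2 - 12*u*v - u - 24*v^3 - 36*v^2 - 16*v - 2) dv.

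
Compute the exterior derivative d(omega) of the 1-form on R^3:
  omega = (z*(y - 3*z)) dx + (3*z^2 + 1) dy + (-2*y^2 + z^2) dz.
d(omega) = (-z) dx ∧ dy + (-y + 6*z) dx ∧ dz + (-4*y - 6*z) dy ∧ dz

For a 1-form omega = sum_i f_i dx_i, the exterior derivative is
  d(omega) = sum_{i < j} (∂f_j/∂x_i - ∂f_i/∂x_j) dx_i ∧ dx_j.
  coefficient of dx ∧ dy: ∂f_2/∂x - ∂f_1/∂y = ∂(3*z^2 + 1)/∂x - ∂(z*(y - 3*z))/∂y = -z
  coefficient of dx ∧ dz: ∂f_3/∂x - ∂f_1/∂z = ∂(-2*y^2 + z^2)/∂x - ∂(z*(y - 3*z))/∂z = -y + 6*z
  coefficient of dy ∧ dz: ∂f_3/∂y - ∂f_2/∂z = ∂(-2*y^2 + z^2)/∂y - ∂(3*z^2 + 1)/∂z = -4*y - 6*z
Assembling: d(omega) = (-z) dx ∧ dy + (-y + 6*z) dx ∧ dz + (-4*y - 6*z) dy ∧ dz.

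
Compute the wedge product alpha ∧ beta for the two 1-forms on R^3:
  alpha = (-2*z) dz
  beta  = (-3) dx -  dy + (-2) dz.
alpha ∧ beta = (-6*z) dx ∧ dz + (-2*z) dy ∧ dz

Distribute the wedge, using dx_i ∧ dx_j = -dx_j ∧ dx_i and dx_i ∧ dx_i = 0. For each pair (i, j) with i < j, the coefficient of dx_i ∧ dx_j in alpha ∧ beta is (alpha_i * beta_j - alpha_j * beta_i). Collecting: alpha ∧ beta = (-6*z) dx ∧ dz + (-2*z) dy ∧ dz.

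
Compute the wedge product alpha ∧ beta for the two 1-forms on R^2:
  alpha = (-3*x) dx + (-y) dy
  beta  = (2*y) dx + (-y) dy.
alpha ∧ beta = (y*(3*x + 2*y)) dx ∧ dy

Distribute the wedge, using dx_i ∧ dx_j = -dx_j ∧ dx_i and dx_i ∧ dx_i = 0. For each pair (i, j) with i < j, the coefficient of dx_i ∧ dx_j in alpha ∧ beta is (alpha_i * beta_j - alpha_j * beta_i). Collecting: alpha ∧ beta = (y*(3*x + 2*y)) dx ∧ dy.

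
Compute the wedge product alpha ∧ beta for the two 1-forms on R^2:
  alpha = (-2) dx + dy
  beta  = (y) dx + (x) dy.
alpha ∧ beta = (-2*x - y) dx ∧ dy

Distribute the wedge, using dx_i ∧ dx_j = -dx_j ∧ dx_i and dx_i ∧ dx_i = 0. For each pair (i, j) with i < j, the coefficient of dx_i ∧ dx_j in alpha ∧ beta is (alpha_i * beta_j - alpha_j * beta_i). Collecting: alpha ∧ beta = (-2*x - y) dx ∧ dy.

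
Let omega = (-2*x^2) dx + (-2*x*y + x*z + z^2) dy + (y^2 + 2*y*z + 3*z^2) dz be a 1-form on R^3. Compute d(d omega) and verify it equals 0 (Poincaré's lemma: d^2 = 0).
d(d omega) = 0

Step 1: d omega = sum_{i<j} (∂f_j/∂x_i - ∂f_i/∂x_j) dx_i ∧ dx_j:
  coeff of dx ∧ dy: -2*y + z
  coeff of dx ∧ dz: 0
  coeff of dy ∧ dz: -x + 2*y
Step 2: Apply d again to each 2-form coefficient. The only possible 3-form in R^3 is dx ∧ dy ∧ dz, with coefficient
  ∂(coeff of dy∧dz)/∂x - ∂(coeff of dx∧dz)/∂y + ∂(coeff of dx∧dy)/∂z
  = ∂/∂x (-x + 2*y) - ∂/∂y (0) + ∂/∂z (-2*y + z).
Each of these terms simplifies to sums of mixed partials that cancel in pairs. The result is 0 (by equality of mixed partials for smooth functions — Schwarz / Clairaut).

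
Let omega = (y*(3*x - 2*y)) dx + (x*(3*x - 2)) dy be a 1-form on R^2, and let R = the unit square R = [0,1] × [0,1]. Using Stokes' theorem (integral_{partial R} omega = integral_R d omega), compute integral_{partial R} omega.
integral_(partial R) omega = 3/2

Stokes: integral_partial_R omega = integral_R d omega with d omega = (∂Q/∂x - ∂P/∂y) dx ∧ dy.
  ∂Q/∂x = 6*x - 2
  ∂P/∂y = 3*x - 4*y
  integrand = ∂Q/∂x - ∂P/∂y = 3*x + 4*y - 2.
Integrating over R: integral_0^1 integral_0^1 (3*x + 4*y - 2) dx dy = 3/2.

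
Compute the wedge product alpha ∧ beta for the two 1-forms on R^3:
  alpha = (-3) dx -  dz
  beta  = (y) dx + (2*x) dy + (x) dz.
alpha ∧ beta = (-6*x) dx ∧ dy + (-3*x + y) dx ∧ dz + (2*x) dy ∧ dz

Distribute the wedge, using dx_i ∧ dx_j = -dx_j ∧ dx_i and dx_i ∧ dx_i = 0. For each pair (i, j) with i < j, the coefficient of dx_i ∧ dx_j in alpha ∧ beta is (alpha_i * beta_j - alpha_j * beta_i). Collecting: alpha ∧ beta = (-6*x) dx ∧ dy + (-3*x + y) dx ∧ dz + (2*x) dy ∧ dz.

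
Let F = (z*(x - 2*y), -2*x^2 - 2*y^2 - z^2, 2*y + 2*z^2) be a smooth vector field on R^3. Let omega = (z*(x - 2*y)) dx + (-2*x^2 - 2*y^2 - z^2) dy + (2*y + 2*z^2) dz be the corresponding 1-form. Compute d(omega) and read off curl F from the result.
d(omega) = (2*z + 2) dy ∧ dz + (x - 2*y) dz ∧ dx + (-4*x + 2*z) dx ∧ dy; curl F = (2*z + 2, x - 2*y, -4*x + 2*z)

d omega = sum_{i<j} (∂f_j/∂x_i - ∂f_i/∂x_j) dx_i ∧ dx_j. Under the identification (dy ∧ dz, dz ∧ dx, dx ∧ dy) ↔ (e_x, e_y, e_z), the coefficients are exactly the components of curl F. Compute:
  ∂R/∂y - ∂Q/∂z = (2) - (-2*z) = 2*z + 2
  ∂P/∂z - ∂R/∂x = (x - 2*y) - (0) = x - 2*y
  ∂Q/∂x - ∂P/∂y = (-4*x) - (-2*z) = -4*x + 2*z.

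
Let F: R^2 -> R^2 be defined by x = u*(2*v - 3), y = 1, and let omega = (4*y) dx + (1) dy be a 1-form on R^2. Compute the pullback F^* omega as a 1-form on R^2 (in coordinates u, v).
F^* omega = (8*v - 12) du + (8*u) dv

Using F^*(f dg) = (f ∘ F) d(g ∘ F), substitute each coordinate x_i by F_i(u, v) in f_i, and replace dx_i by d F_i = (∂F_i/∂u) du + (∂F_i/∂v) dv.
  For the x component: f_1(F) = 4; d F_1 = (2*v - 3) du + (2*u) dv
  For the y component: f_2(F) = 1; d F_2 = (0) du + (0) dv
Combining and collecting du, dv coefficients:
  coeff of du: 8*v - 12
  coeff of dv: 8*u
F^* omega = (8*v - 12) du + (8*u) dv.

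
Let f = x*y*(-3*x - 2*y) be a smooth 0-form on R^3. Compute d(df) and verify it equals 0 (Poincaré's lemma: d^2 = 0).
d(df) = 0

Step 1: df = sum_i (∂f/∂x_i) dx_i = (2*y*(-3*x - y)) dx + (x*(-3*x - 4*y)) dy + (0) dz.
Step 2: Apply d again. Using the 1-form formula, the coefficient of dx ∧ dy in d(df) is ∂^2 f/∂x ∂y - ∂^2 f/∂y ∂x = (-6*x - 4*y) - (-6*x - 4*y) = 0 (equality of mixed partials for smooth f).
Similarly for dx ∧ dz and dy ∧ dz — all coefficients vanish. So d(df) = 0.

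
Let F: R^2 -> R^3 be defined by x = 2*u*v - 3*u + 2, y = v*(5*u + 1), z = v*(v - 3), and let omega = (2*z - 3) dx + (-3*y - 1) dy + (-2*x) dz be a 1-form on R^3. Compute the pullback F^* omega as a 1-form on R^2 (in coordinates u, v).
F^* omega = (-75*u*v^2 + 4*v^3 - 33*v^2 + 7*v + 9) du + (-75*u^2*v - 4*u*v^2 - 18*u*v - 29*u - 11*v + 11) dv

Using F^*(f dg) = (f ∘ F) d(g ∘ F), substitute each coordinate x_i by F_i(u, v) in f_i, and replace dx_i by d F_i = (∂F_i/∂u) du + (∂F_i/∂v) dv.
  For the x component: f_1(F) = 2*v^2 - 6*v - 3; d F_1 = (2*v - 3) du + (2*u) dv
  For the y component: f_2(F) = -15*u*v - 3*v - 1; d F_2 = (5*v) du + (5*u + 1) dv
  For the z component: f_3(F) = -4*u*v + 6*u - 4; d F_3 = (0) du + (2*v - 3) dv
Combining and collecting du, dv coefficients:
  coeff of du: -75*u*v^2 + 4*v^3 - 33*v^2 + 7*v + 9
  coeff of dv: -75*u^2*v - 4*u*v^2 - 18*u*v - 29*u - 11*v + 11
F^* omega = (-75*u*v^2 + 4*v^3 - 33*v^2 + 7*v + 9) du + (-75*u^2*v - 4*u*v^2 - 18*u*v - 29*u - 11*v + 11) dv.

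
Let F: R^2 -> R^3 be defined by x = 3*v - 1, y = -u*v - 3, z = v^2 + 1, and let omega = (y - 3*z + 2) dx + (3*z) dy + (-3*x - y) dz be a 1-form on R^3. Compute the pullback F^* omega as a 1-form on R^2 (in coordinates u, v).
F^* omega = (3*v*(-v^2 - 1)) du + (-u*v^2 - 3*u*v - 3*u - 27*v^2 + 12*v - 12) dv

Using F^*(f dg) = (f ∘ F) d(g ∘ F), substitute each coordinate x_i by F_i(u, v) in f_i, and replace dx_i by d F_i = (∂F_i/∂u) du + (∂F_i/∂v) dv.
  For the x component: f_1(F) = -u*v - 3*v^2 - 4; d F_1 = (0) du + (3) dv
  For the y component: f_2(F) = 3*v^2 + 3; d F_2 = (-v) du + (-u) dv
  For the z component: f_3(F) = u*v - 9*v + 6; d F_3 = (0) du + (2*v) dv
Combining and collecting du, dv coefficients:
  coeff of du: 3*v*(-v^2 - 1)
  coeff of dv: -u*v^2 - 3*u*v - 3*u - 27*v^2 + 12*v - 12
F^* omega = (3*v*(-v^2 - 1)) du + (-u*v^2 - 3*u*v - 3*u - 27*v^2 + 12*v - 12) dv.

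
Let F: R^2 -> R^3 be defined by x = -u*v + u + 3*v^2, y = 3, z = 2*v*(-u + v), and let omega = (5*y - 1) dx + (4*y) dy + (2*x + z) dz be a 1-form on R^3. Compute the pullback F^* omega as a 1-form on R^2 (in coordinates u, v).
F^* omega = (8*u*v^2 - 4*u*v - 16*v^3 - 14*v + 14) du + (8*u^2*v - 4*u^2 - 32*u*v^2 + 8*u*v - 14*u + 32*v^3 + 84*v) dv

Using F^*(f dg) = (f ∘ F) d(g ∘ F), substitute each coordinate x_i by F_i(u, v) in f_i, and replace dx_i by d F_i = (∂F_i/∂u) du + (∂F_i/∂v) dv.
  For the x component: f_1(F) = 14; d F_1 = (1 - v) du + (-u + 6*v) dv
  For the y component: f_2(F) = 12; d F_2 = (0) du + (0) dv
  For the z component: f_3(F) = -4*u*v + 2*u + 8*v^2; d F_3 = (-2*v) du + (-2*u + 4*v) dv
Combining and collecting du, dv coefficients:
  coeff of du: 8*u*v^2 - 4*u*v - 16*v^3 - 14*v + 14
  coeff of dv: 8*u^2*v - 4*u^2 - 32*u*v^2 + 8*u*v - 14*u + 32*v^3 + 84*v
F^* omega = (8*u*v^2 - 4*u*v - 16*v^3 - 14*v + 14) du + (8*u^2*v - 4*u^2 - 32*u*v^2 + 8*u*v - 14*u + 32*v^3 + 84*v) dv.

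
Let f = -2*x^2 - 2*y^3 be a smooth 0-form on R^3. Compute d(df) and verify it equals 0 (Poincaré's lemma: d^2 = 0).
d(df) = 0

Step 1: df = sum_i (∂f/∂x_i) dx_i = (-4*x) dx + (-6*y^2) dy + (0) dz.
Step 2: Apply d again. Using the 1-form formula, the coefficient of dx ∧ dy in d(df) is ∂^2 f/∂x ∂y - ∂^2 f/∂y ∂x = (0) - (0) = 0 (equality of mixed partials for smooth f).
Similarly for dx ∧ dz and dy ∧ dz — all coefficients vanish. So d(df) = 0.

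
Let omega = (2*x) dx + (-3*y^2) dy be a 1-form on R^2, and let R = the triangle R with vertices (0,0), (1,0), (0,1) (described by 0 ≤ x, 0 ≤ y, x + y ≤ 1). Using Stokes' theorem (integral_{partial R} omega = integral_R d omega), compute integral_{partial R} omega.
integral_(partial R) omega = 0

Stokes: integral_partial_R omega = integral_R d omega with d omega = (∂Q/∂x - ∂P/∂y) dx ∧ dy.
  ∂Q/∂x = 0
  ∂P/∂y = 0
  integrand = ∂Q/∂x - ∂P/∂y = 0.
Integrating over R: integral_0^1 integral_0^{1-x} (0) dy dx = 0.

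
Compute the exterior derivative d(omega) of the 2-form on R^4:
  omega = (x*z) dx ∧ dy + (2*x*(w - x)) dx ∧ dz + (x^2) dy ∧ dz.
d(omega) = (3*x) dx ∧ dy ∧ dz + (2*x) dx ∧ dz ∧ dw

For a 2-form omega = sum_{i<j} g_{ij} dx_i ∧ dx_j, the exterior derivative is
  d(omega) = sum_{i<j} d(g_{ij}) ∧ dx_i ∧ dx_j = sum_{i<j, k} (∂g_{ij}/∂x_k) dx_k ∧ dx_i ∧ dx_j.
Expand each term, using dx_k ∧ dx_i ∧ dx_j = sgn(permutation) dx_{(a)} ∧ dx_{(b)} ∧ dx_{(c)} with (a < b < c) sorted:
  d(x*z) includes (∂/∂z)(x*z) dz = (x) dz, which multiplied by dx ∧ dy gives (x) dx ∧ dy ∧ dz
  d(2*x*(w - x)) includes (∂/∂w)(2*x*(w - x)) dw = (2*x) dw, which multiplied by dx ∧ dz gives (2*x) dx ∧ dz ∧ dw
  d(x^2) includes (∂/∂x)(x^2) dx = (2*x) dx, which multiplied by dy ∧ dz gives (2*x) dx ∧ dy ∧ dz
Collecting like 3-forms: d(omega) = (3*x) dx ∧ dy ∧ dz + (2*x) dx ∧ dz ∧ dw.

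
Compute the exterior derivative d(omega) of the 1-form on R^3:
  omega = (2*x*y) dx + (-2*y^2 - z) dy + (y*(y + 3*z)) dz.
d(omega) = (-2*x) dx ∧ dy + (2*y + 3*z + 1) dy ∧ dz

For a 1-form omega = sum_i f_i dx_i, the exterior derivative is
  d(omega) = sum_{i < j} (∂f_j/∂x_i - ∂f_i/∂x_j) dx_i ∧ dx_j.
  coefficient of dx ∧ dy: ∂f_2/∂x - ∂f_1/∂y = ∂(-2*y^2 - z)/∂x - ∂(2*x*y)/∂y = -2*x
  coefficient of dy ∧ dz: ∂f_3/∂y - ∂f_2/∂z = ∂(y*(y + 3*z))/∂y - ∂(-2*y^2 - z)/∂z = 2*y + 3*z + 1
Assembling: d(omega) = (-2*x) dx ∧ dy + (2*y + 3*z + 1) dy ∧ dz.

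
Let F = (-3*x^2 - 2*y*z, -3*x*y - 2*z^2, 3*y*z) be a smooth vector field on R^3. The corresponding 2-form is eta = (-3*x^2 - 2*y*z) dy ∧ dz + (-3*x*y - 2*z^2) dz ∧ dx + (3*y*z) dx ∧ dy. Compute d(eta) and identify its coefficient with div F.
d(eta) = (-9*x + 3*y) dx ∧ dy ∧ dz; div F = -9*x + 3*y

For a 2-form in R^3 of the form above, applying d gives a 3-form with coefficient ∂P/∂x + ∂Q/∂y + ∂R/∂z:
  ∂P/∂x = -6*x
  ∂Q/∂y = -3*x
  ∂R/∂z = 3*y
Sum = -9*x + 3*y, which is exactly div F.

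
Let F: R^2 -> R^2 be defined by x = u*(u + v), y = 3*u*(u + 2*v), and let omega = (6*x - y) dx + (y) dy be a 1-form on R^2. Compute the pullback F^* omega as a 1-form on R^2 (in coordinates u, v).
F^* omega = (3*u*(8*u^2 + 19*u*v + 12*v^2)) du + (u^2*(21*u + 36*v)) dv

Using F^*(f dg) = (f ∘ F) d(g ∘ F), substitute each coordinate x_i by F_i(u, v) in f_i, and replace dx_i by d F_i = (∂F_i/∂u) du + (∂F_i/∂v) dv.
  For the x component: f_1(F) = 3*u^2; d F_1 = (2*u + v) du + (u) dv
  For the y component: f_2(F) = 3*u*(u + 2*v); d F_2 = (6*u + 6*v) du + (6*u) dv
Combining and collecting du, dv coefficients:
  coeff of du: 3*u*(8*u^2 + 19*u*v + 12*v^2)
  coeff of dv: u^2*(21*u + 36*v)
F^* omega = (3*u*(8*u^2 + 19*u*v + 12*v^2)) du + (u^2*(21*u + 36*v)) dv.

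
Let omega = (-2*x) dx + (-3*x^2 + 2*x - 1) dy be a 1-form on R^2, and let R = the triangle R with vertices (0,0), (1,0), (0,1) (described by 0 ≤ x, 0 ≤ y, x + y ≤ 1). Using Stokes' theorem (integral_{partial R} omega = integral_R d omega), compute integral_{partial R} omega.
integral_(partial R) omega = 0

Stokes: integral_partial_R omega = integral_R d omega with d omega = (∂Q/∂x - ∂P/∂y) dx ∧ dy.
  ∂Q/∂x = 2 - 6*x
  ∂P/∂y = 0
  integrand = ∂Q/∂x - ∂P/∂y = 2 - 6*x.
Integrating over R: integral_0^1 integral_0^{1-x} (2 - 6*x) dy dx = 0.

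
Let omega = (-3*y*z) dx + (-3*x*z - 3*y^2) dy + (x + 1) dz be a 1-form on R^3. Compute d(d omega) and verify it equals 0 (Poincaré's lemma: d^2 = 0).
d(d omega) = 0

Step 1: d omega = sum_{i<j} (∂f_j/∂x_i - ∂f_i/∂x_j) dx_i ∧ dx_j:
  coeff of dx ∧ dy: 0
  coeff of dx ∧ dz: 3*y + 1
  coeff of dy ∧ dz: 3*x
Step 2: Apply d again to each 2-form coefficient. The only possible 3-form in R^3 is dx ∧ dy ∧ dz, with coefficient
  ∂(coeff of dy∧dz)/∂x - ∂(coeff of dx∧dz)/∂y + ∂(coeff of dx∧dy)/∂z
  = ∂/∂x (3*x) - ∂/∂y (3*y + 1) + ∂/∂z (0).
Each of these terms simplifies to sums of mixed partials that cancel in pairs. The result is 0 (by equality of mixed partials for smooth functions — Schwarz / Clairaut).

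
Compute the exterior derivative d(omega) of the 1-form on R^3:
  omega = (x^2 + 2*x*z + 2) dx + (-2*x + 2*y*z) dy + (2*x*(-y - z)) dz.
d(omega) = (-2) dx ∧ dy + (-2*x - 2*y - 2*z) dx ∧ dz + (-2*x - 2*y) dy ∧ dz

For a 1-form omega = sum_i f_i dx_i, the exterior derivative is
  d(omega) = sum_{i < j} (∂f_j/∂x_i - ∂f_i/∂x_j) dx_i ∧ dx_j.
  coefficient of dx ∧ dy: ∂f_2/∂x - ∂f_1/∂y = ∂(-2*x + 2*y*z)/∂x - ∂(x^2 + 2*x*z + 2)/∂y = -2
  coefficient of dx ∧ dz: ∂f_3/∂x - ∂f_1/∂z = ∂(2*x*(-y - z))/∂x - ∂(x^2 + 2*x*z + 2)/∂z = -2*x - 2*y - 2*z
  coefficient of dy ∧ dz: ∂f_3/∂y - ∂f_2/∂z = ∂(2*x*(-y - z))/∂y - ∂(-2*x + 2*y*z)/∂z = -2*x - 2*y
Assembling: d(omega) = (-2) dx ∧ dy + (-2*x - 2*y - 2*z) dx ∧ dz + (-2*x - 2*y) dy ∧ dz.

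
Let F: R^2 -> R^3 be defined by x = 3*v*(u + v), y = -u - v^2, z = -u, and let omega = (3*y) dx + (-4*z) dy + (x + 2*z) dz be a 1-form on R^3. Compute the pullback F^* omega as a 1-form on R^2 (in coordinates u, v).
F^* omega = (-12*u*v - 2*u - 9*v^3 - 3*v^2) du + (-9*u^2 - 9*u*v^2 - 26*u*v - 18*v^3) dv

Using F^*(f dg) = (f ∘ F) d(g ∘ F), substitute each coordinate x_i by F_i(u, v) in f_i, and replace dx_i by d F_i = (∂F_i/∂u) du + (∂F_i/∂v) dv.
  For the x component: f_1(F) = -3*u - 3*v^2; d F_1 = (3*v) du + (3*u + 6*v) dv
  For the y component: f_2(F) = 4*u; d F_2 = (-1) du + (-2*v) dv
  For the z component: f_3(F) = 3*u*v - 2*u + 3*v^2; d F_3 = (-1) du + (0) dv
Combining and collecting du, dv coefficients:
  coeff of du: -12*u*v - 2*u - 9*v^3 - 3*v^2
  coeff of dv: -9*u^2 - 9*u*v^2 - 26*u*v - 18*v^3
F^* omega = (-12*u*v - 2*u - 9*v^3 - 3*v^2) du + (-9*u^2 - 9*u*v^2 - 26*u*v - 18*v^3) dv.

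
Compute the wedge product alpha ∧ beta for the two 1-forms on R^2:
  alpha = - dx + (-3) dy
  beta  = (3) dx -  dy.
alpha ∧ beta = (10) dx ∧ dy

Distribute the wedge, using dx_i ∧ dx_j = -dx_j ∧ dx_i and dx_i ∧ dx_i = 0. For each pair (i, j) with i < j, the coefficient of dx_i ∧ dx_j in alpha ∧ beta is (alpha_i * beta_j - alpha_j * beta_i). Collecting: alpha ∧ beta = (10) dx ∧ dy.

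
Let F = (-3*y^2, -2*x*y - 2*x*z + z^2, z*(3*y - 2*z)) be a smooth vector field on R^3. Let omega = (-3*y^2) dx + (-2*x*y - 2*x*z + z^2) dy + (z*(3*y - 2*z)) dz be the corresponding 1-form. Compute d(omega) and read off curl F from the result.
d(omega) = (2*x + z) dy ∧ dz + (0) dz ∧ dx + (4*y - 2*z) dx ∧ dy; curl F = (2*x + z, 0, 4*y - 2*z)

d omega = sum_{i<j} (∂f_j/∂x_i - ∂f_i/∂x_j) dx_i ∧ dx_j. Under the identification (dy ∧ dz, dz ∧ dx, dx ∧ dy) ↔ (e_x, e_y, e_z), the coefficients are exactly the components of curl F. Compute:
  ∂R/∂y - ∂Q/∂z = (3*z) - (-2*x + 2*z) = 2*x + z
  ∂P/∂z - ∂R/∂x = (0) - (0) = 0
  ∂Q/∂x - ∂P/∂y = (-2*y - 2*z) - (-6*y) = 4*y - 2*z.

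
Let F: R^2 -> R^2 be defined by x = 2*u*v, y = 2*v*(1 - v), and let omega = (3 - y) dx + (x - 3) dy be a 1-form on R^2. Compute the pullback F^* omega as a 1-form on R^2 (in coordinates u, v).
F^* omega = (2*v*(2*v^2 - 2*v + 3)) du + (-4*u*v^2 + 6*u + 12*v - 6) dv

Using F^*(f dg) = (f ∘ F) d(g ∘ F), substitute each coordinate x_i by F_i(u, v) in f_i, and replace dx_i by d F_i = (∂F_i/∂u) du + (∂F_i/∂v) dv.
  For the x component: f_1(F) = 2*v^2 - 2*v + 3; d F_1 = (2*v) du + (2*u) dv
  For the y component: f_2(F) = 2*u*v - 3; d F_2 = (0) du + (2 - 4*v) dv
Combining and collecting du, dv coefficients:
  coeff of du: 2*v*(2*v^2 - 2*v + 3)
  coeff of dv: -4*u*v^2 + 6*u + 12*v - 6
F^* omega = (2*v*(2*v^2 - 2*v + 3)) du + (-4*u*v^2 + 6*u + 12*v - 6) dv.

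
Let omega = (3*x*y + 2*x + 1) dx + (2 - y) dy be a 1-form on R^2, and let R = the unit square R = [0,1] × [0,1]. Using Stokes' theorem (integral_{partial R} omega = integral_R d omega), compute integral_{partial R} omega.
integral_(partial R) omega = -3/2

Stokes: integral_partial_R omega = integral_R d omega with d omega = (∂Q/∂x - ∂P/∂y) dx ∧ dy.
  ∂Q/∂x = 0
  ∂P/∂y = 3*x
  integrand = ∂Q/∂x - ∂P/∂y = -3*x.
Integrating over R: integral_0^1 integral_0^1 (-3*x) dx dy = -3/2.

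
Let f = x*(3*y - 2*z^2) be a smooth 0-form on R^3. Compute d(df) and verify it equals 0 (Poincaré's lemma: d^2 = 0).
d(df) = 0

Step 1: df = sum_i (∂f/∂x_i) dx_i = (3*y - 2*z^2) dx + (3*x) dy + (-4*x*z) dz.
Step 2: Apply d again. Using the 1-form formula, the coefficient of dx ∧ dy in d(df) is ∂^2 f/∂x ∂y - ∂^2 f/∂y ∂x = (3) - (3) = 0 (equality of mixed partials for smooth f).
Similarly for dx ∧ dz and dy ∧ dz — all coefficients vanish. So d(df) = 0.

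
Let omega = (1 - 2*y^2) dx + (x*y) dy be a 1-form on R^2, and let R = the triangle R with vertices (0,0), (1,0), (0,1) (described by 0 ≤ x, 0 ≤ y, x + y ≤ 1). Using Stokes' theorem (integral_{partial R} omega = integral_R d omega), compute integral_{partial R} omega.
integral_(partial R) omega = 5/6

Stokes: integral_partial_R omega = integral_R d omega with d omega = (∂Q/∂x - ∂P/∂y) dx ∧ dy.
  ∂Q/∂x = y
  ∂P/∂y = -4*y
  integrand = ∂Q/∂x - ∂P/∂y = 5*y.
Integrating over R: integral_0^1 integral_0^{1-x} (5*y) dy dx = 5/6.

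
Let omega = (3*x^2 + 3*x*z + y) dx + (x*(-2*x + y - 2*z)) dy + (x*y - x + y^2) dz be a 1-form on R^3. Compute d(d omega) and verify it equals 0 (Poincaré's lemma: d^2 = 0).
d(d omega) = 0

Step 1: d omega = sum_{i<j} (∂f_j/∂x_i - ∂f_i/∂x_j) dx_i ∧ dx_j:
  coeff of dx ∧ dy: -4*x + y - 2*z - 1
  coeff of dx ∧ dz: -3*x + y - 1
  coeff of dy ∧ dz: 3*x + 2*y
Step 2: Apply d again to each 2-form coefficient. The only possible 3-form in R^3 is dx ∧ dy ∧ dz, with coefficient
  ∂(coeff of dy∧dz)/∂x - ∂(coeff of dx∧dz)/∂y + ∂(coeff of dx∧dy)/∂z
  = ∂/∂x (3*x + 2*y) - ∂/∂y (-3*x + y - 1) + ∂/∂z (-4*x + y - 2*z - 1).
Each of these terms simplifies to sums of mixed partials that cancel in pairs. The result is 0 (by equality of mixed partials for smooth functions — Schwarz / Clairaut).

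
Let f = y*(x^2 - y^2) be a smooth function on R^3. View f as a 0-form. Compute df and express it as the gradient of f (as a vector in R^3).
df = (2*x*y) dx + (x^2 - 3*y^2) dy + (0) dz; grad f = (2*x*y, x^2 - 3*y^2, 0)

For a 0-form f, d f = (∂f/∂x) dx + (∂f/∂y) dy + (∂f/∂z) dz. The components of the vector representation are exactly the entries of grad f in Cartesian coordinates:
  ∂f/∂x = 2*x*y
  ∂f/∂y = x^2 - 3*y^2
  ∂f/∂z = 0.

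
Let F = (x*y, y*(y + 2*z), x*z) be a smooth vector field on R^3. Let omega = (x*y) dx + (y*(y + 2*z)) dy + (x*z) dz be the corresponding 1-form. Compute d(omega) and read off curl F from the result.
d(omega) = (-2*y) dy ∧ dz + (-z) dz ∧ dx + (-x) dx ∧ dy; curl F = (-2*y, -z, -x)

d omega = sum_{i<j} (∂f_j/∂x_i - ∂f_i/∂x_j) dx_i ∧ dx_j. Under the identification (dy ∧ dz, dz ∧ dx, dx ∧ dy) ↔ (e_x, e_y, e_z), the coefficients are exactly the components of curl F. Compute:
  ∂R/∂y - ∂Q/∂z = (0) - (2*y) = -2*y
  ∂P/∂z - ∂R/∂x = (0) - (z) = -z
  ∂Q/∂x - ∂P/∂y = (0) - (x) = -x.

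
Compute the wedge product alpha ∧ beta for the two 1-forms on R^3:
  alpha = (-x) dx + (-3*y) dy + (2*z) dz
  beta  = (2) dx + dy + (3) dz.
alpha ∧ beta = (-x + 6*y) dx ∧ dy + (-3*x - 4*z) dx ∧ dz + (-9*y - 2*z) dy ∧ dz

Distribute the wedge, using dx_i ∧ dx_j = -dx_j ∧ dx_i and dx_i ∧ dx_i = 0. For each pair (i, j) with i < j, the coefficient of dx_i ∧ dx_j in alpha ∧ beta is (alpha_i * beta_j - alpha_j * beta_i). Collecting: alpha ∧ beta = (-x + 6*y) dx ∧ dy + (-3*x - 4*z) dx ∧ dz + (-9*y - 2*z) dy ∧ dz.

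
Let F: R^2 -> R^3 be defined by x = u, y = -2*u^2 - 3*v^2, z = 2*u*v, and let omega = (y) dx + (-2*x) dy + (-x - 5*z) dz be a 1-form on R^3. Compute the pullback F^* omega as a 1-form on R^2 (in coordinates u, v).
F^* omega = (6*u^2 - 20*u*v^2 - 2*u*v - 3*v^2) du + (2*u*(-10*u*v - u + 6*v)) dv

Using F^*(f dg) = (f ∘ F) d(g ∘ F), substitute each coordinate x_i by F_i(u, v) in f_i, and replace dx_i by d F_i = (∂F_i/∂u) du + (∂F_i/∂v) dv.
  For the x component: f_1(F) = -2*u^2 - 3*v^2; d F_1 = (1) du + (0) dv
  For the y component: f_2(F) = -2*u; d F_2 = (-4*u) du + (-6*v) dv
  For the z component: f_3(F) = u*(-10*v - 1); d F_3 = (2*v) du + (2*u) dv
Combining and collecting du, dv coefficients:
  coeff of du: 6*u^2 - 20*u*v^2 - 2*u*v - 3*v^2
  coeff of dv: 2*u*(-10*u*v - u + 6*v)
F^* omega = (6*u^2 - 20*u*v^2 - 2*u*v - 3*v^2) du + (2*u*(-10*u*v - u + 6*v)) dv.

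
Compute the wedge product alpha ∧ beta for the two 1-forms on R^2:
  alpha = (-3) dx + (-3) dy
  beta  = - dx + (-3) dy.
alpha ∧ beta = (6) dx ∧ dy

Distribute the wedge, using dx_i ∧ dx_j = -dx_j ∧ dx_i and dx_i ∧ dx_i = 0. For each pair (i, j) with i < j, the coefficient of dx_i ∧ dx_j in alpha ∧ beta is (alpha_i * beta_j - alpha_j * beta_i). Collecting: alpha ∧ beta = (6) dx ∧ dy.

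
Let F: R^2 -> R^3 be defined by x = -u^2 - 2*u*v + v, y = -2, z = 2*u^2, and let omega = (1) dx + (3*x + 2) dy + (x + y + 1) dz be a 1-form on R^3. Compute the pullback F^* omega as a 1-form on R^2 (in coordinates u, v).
F^* omega = (-4*u^3 - 8*u^2*v + 4*u*v - 6*u - 2*v) du + (1 - 2*u) dv

Using F^*(f dg) = (f ∘ F) d(g ∘ F), substitute each coordinate x_i by F_i(u, v) in f_i, and replace dx_i by d F_i = (∂F_i/∂u) du + (∂F_i/∂v) dv.
  For the x component: f_1(F) = 1; d F_1 = (-2*u - 2*v) du + (1 - 2*u) dv
  For the y component: f_2(F) = -3*u^2 - 6*u*v + 3*v + 2; d F_2 = (0) du + (0) dv
  For the z component: f_3(F) = -u^2 - 2*u*v + v - 1; d F_3 = (4*u) du + (0) dv
Combining and collecting du, dv coefficients:
  coeff of du: -4*u^3 - 8*u^2*v + 4*u*v - 6*u - 2*v
  coeff of dv: 1 - 2*u
F^* omega = (-4*u^3 - 8*u^2*v + 4*u*v - 6*u - 2*v) du + (1 - 2*u) dv.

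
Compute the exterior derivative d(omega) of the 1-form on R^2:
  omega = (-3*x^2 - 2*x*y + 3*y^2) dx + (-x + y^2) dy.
d(omega) = (2*x - 6*y - 1) dx ∧ dy

For a 1-form omega = sum_i f_i dx_i, the exterior derivative is
  d(omega) = sum_{i < j} (∂f_j/∂x_i - ∂f_i/∂x_j) dx_i ∧ dx_j.
  coefficient of dx ∧ dy: ∂f_2/∂x - ∂f_1/∂y = ∂(-x + y^2)/∂x - ∂(-3*x^2 - 2*x*y + 3*y^2)/∂y = 2*x - 6*y - 1
Assembling: d(omega) = (2*x - 6*y - 1) dx ∧ dy.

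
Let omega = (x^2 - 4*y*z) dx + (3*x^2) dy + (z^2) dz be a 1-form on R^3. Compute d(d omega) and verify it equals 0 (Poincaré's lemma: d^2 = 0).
d(d omega) = 0

Step 1: d omega = sum_{i<j} (∂f_j/∂x_i - ∂f_i/∂x_j) dx_i ∧ dx_j:
  coeff of dx ∧ dy: 6*x + 4*z
  coeff of dx ∧ dz: 4*y
  coeff of dy ∧ dz: 0
Step 2: Apply d again to each 2-form coefficient. The only possible 3-form in R^3 is dx ∧ dy ∧ dz, with coefficient
  ∂(coeff of dy∧dz)/∂x - ∂(coeff of dx∧dz)/∂y + ∂(coeff of dx∧dy)/∂z
  = ∂/∂x (0) - ∂/∂y (4*y) + ∂/∂z (6*x + 4*z).
Each of these terms simplifies to sums of mixed partials that cancel in pairs. The result is 0 (by equality of mixed partials for smooth functions — Schwarz / Clairaut).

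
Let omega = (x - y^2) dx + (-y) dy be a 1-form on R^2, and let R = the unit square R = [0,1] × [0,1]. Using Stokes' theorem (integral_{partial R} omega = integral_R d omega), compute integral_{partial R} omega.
integral_(partial R) omega = 1

Stokes: integral_partial_R omega = integral_R d omega with d omega = (∂Q/∂x - ∂P/∂y) dx ∧ dy.
  ∂Q/∂x = 0
  ∂P/∂y = -2*y
  integrand = ∂Q/∂x - ∂P/∂y = 2*y.
Integrating over R: integral_0^1 integral_0^1 (2*y) dx dy = 1.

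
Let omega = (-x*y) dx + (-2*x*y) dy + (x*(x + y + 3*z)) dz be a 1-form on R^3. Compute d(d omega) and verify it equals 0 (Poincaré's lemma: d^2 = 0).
d(d omega) = 0

Step 1: d omega = sum_{i<j} (∂f_j/∂x_i - ∂f_i/∂x_j) dx_i ∧ dx_j:
  coeff of dx ∧ dy: x - 2*y
  coeff of dx ∧ dz: 2*x + y + 3*z
  coeff of dy ∧ dz: x
Step 2: Apply d again to each 2-form coefficient. The only possible 3-form in R^3 is dx ∧ dy ∧ dz, with coefficient
  ∂(coeff of dy∧dz)/∂x - ∂(coeff of dx∧dz)/∂y + ∂(coeff of dx∧dy)/∂z
  = ∂/∂x (x) - ∂/∂y (2*x + y + 3*z) + ∂/∂z (x - 2*y).
Each of these terms simplifies to sums of mixed partials that cancel in pairs. The result is 0 (by equality of mixed partials for smooth functions — Schwarz / Clairaut).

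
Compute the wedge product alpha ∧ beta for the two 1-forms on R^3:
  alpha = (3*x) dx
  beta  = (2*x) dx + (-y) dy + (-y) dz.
alpha ∧ beta = (-3*x*y) dx ∧ dy + (-3*x*y) dx ∧ dz

Distribute the wedge, using dx_i ∧ dx_j = -dx_j ∧ dx_i and dx_i ∧ dx_i = 0. For each pair (i, j) with i < j, the coefficient of dx_i ∧ dx_j in alpha ∧ beta is (alpha_i * beta_j - alpha_j * beta_i). Collecting: alpha ∧ beta = (-3*x*y) dx ∧ dy + (-3*x*y) dx ∧ dz.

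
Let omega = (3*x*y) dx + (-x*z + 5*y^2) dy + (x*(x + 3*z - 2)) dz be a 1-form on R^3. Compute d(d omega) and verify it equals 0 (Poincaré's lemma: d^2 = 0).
d(d omega) = 0

Step 1: d omega = sum_{i<j} (∂f_j/∂x_i - ∂f_i/∂x_j) dx_i ∧ dx_j:
  coeff of dx ∧ dy: -3*x - z
  coeff of dx ∧ dz: 2*x + 3*z - 2
  coeff of dy ∧ dz: x
Step 2: Apply d again to each 2-form coefficient. The only possible 3-form in R^3 is dx ∧ dy ∧ dz, with coefficient
  ∂(coeff of dy∧dz)/∂x - ∂(coeff of dx∧dz)/∂y + ∂(coeff of dx∧dy)/∂z
  = ∂/∂x (x) - ∂/∂y (2*x + 3*z - 2) + ∂/∂z (-3*x - z).
Each of these terms simplifies to sums of mixed partials that cancel in pairs. The result is 0 (by equality of mixed partials for smooth functions — Schwarz / Clairaut).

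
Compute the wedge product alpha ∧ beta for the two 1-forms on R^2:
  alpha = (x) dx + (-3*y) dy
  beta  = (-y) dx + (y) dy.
alpha ∧ beta = (y*(x - 3*y)) dx ∧ dy

Distribute the wedge, using dx_i ∧ dx_j = -dx_j ∧ dx_i and dx_i ∧ dx_i = 0. For each pair (i, j) with i < j, the coefficient of dx_i ∧ dx_j in alpha ∧ beta is (alpha_i * beta_j - alpha_j * beta_i). Collecting: alpha ∧ beta = (y*(x - 3*y)) dx ∧ dy.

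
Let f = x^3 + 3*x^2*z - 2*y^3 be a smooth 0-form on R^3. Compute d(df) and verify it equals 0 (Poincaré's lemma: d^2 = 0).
d(df) = 0

Step 1: df = sum_i (∂f/∂x_i) dx_i = (3*x*(x + 2*z)) dx + (-6*y^2) dy + (3*x^2) dz.
Step 2: Apply d again. Using the 1-form formula, the coefficient of dx ∧ dy in d(df) is ∂^2 f/∂x ∂y - ∂^2 f/∂y ∂x = (0) - (0) = 0 (equality of mixed partials for smooth f).
Similarly for dx ∧ dz and dy ∧ dz — all coefficients vanish. So d(df) = 0.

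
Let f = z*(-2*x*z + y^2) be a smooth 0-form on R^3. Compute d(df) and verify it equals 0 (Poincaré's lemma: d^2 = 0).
d(df) = 0

Step 1: df = sum_i (∂f/∂x_i) dx_i = (-2*z^2) dx + (2*y*z) dy + (-4*x*z + y^2) dz.
Step 2: Apply d again. Using the 1-form formula, the coefficient of dx ∧ dy in d(df) is ∂^2 f/∂x ∂y - ∂^2 f/∂y ∂x = (0) - (0) = 0 (equality of mixed partials for smooth f).
Similarly for dx ∧ dz and dy ∧ dz — all coefficients vanish. So d(df) = 0.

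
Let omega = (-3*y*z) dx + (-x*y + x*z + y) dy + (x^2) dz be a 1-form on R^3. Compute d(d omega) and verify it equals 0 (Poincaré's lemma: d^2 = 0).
d(d omega) = 0

Step 1: d omega = sum_{i<j} (∂f_j/∂x_i - ∂f_i/∂x_j) dx_i ∧ dx_j:
  coeff of dx ∧ dy: -y + 4*z
  coeff of dx ∧ dz: 2*x + 3*y
  coeff of dy ∧ dz: -x
Step 2: Apply d again to each 2-form coefficient. The only possible 3-form in R^3 is dx ∧ dy ∧ dz, with coefficient
  ∂(coeff of dy∧dz)/∂x - ∂(coeff of dx∧dz)/∂y + ∂(coeff of dx∧dy)/∂z
  = ∂/∂x (-x) - ∂/∂y (2*x + 3*y) + ∂/∂z (-y + 4*z).
Each of these terms simplifies to sums of mixed partials that cancel in pairs. The result is 0 (by equality of mixed partials for smooth functions — Schwarz / Clairaut).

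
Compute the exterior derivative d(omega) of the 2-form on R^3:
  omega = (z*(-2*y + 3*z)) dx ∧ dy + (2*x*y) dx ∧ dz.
d(omega) = (-2*x - 2*y + 6*z) dx ∧ dy ∧ dz

For a 2-form omega = sum_{i<j} g_{ij} dx_i ∧ dx_j, the exterior derivative is
  d(omega) = sum_{i<j} d(g_{ij}) ∧ dx_i ∧ dx_j = sum_{i<j, k} (∂g_{ij}/∂x_k) dx_k ∧ dx_i ∧ dx_j.
Expand each term, using dx_k ∧ dx_i ∧ dx_j = sgn(permutation) dx_{(a)} ∧ dx_{(b)} ∧ dx_{(c)} with (a < b < c) sorted:
  d(z*(-2*y + 3*z)) includes (∂/∂z)(z*(-2*y + 3*z)) dz = (-2*y + 6*z) dz, which multiplied by dx ∧ dy gives (-2*y + 6*z) dx ∧ dy ∧ dz
  d(2*x*y) includes (∂/∂y)(2*x*y) dy = (2*x) dy, which multiplied by dx ∧ dz gives (-2*x) dx ∧ dy ∧ dz
Collecting like 3-forms: d(omega) = (-2*x - 2*y + 6*z) dx ∧ dy ∧ dz.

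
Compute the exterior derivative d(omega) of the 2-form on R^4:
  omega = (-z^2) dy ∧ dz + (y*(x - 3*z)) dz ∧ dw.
d(omega) = (y) dx ∧ dz ∧ dw + (x - 3*z) dy ∧ dz ∧ dw

For a 2-form omega = sum_{i<j} g_{ij} dx_i ∧ dx_j, the exterior derivative is
  d(omega) = sum_{i<j} d(g_{ij}) ∧ dx_i ∧ dx_j = sum_{i<j, k} (∂g_{ij}/∂x_k) dx_k ∧ dx_i ∧ dx_j.
Expand each term, using dx_k ∧ dx_i ∧ dx_j = sgn(permutation) dx_{(a)} ∧ dx_{(b)} ∧ dx_{(c)} with (a < b < c) sorted:
  d(y*(x - 3*z)) includes (∂/∂x)(y*(x - 3*z)) dx = (y) dx, which multiplied by dz ∧ dw gives (y) dx ∧ dz ∧ dw
  d(y*(x - 3*z)) includes (∂/∂y)(y*(x - 3*z)) dy = (x - 3*z) dy, which multiplied by dz ∧ dw gives (x - 3*z) dy ∧ dz ∧ dw
Collecting like 3-forms: d(omega) = (y) dx ∧ dz ∧ dw + (x - 3*z) dy ∧ dz ∧ dw.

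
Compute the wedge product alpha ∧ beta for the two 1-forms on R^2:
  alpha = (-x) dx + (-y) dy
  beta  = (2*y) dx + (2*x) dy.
alpha ∧ beta = (-2*x^2 + 2*y^2) dx ∧ dy

Distribute the wedge, using dx_i ∧ dx_j = -dx_j ∧ dx_i and dx_i ∧ dx_i = 0. For each pair (i, j) with i < j, the coefficient of dx_i ∧ dx_j in alpha ∧ beta is (alpha_i * beta_j - alpha_j * beta_i). Collecting: alpha ∧ beta = (-2*x^2 + 2*y^2) dx ∧ dy.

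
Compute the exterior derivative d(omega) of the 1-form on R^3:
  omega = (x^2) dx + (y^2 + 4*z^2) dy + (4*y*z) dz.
d(omega) = (-4*z) dy ∧ dz

For a 1-form omega = sum_i f_i dx_i, the exterior derivative is
  d(omega) = sum_{i < j} (∂f_j/∂x_i - ∂f_i/∂x_j) dx_i ∧ dx_j.
  coefficient of dy ∧ dz: ∂f_3/∂y - ∂f_2/∂z = ∂(4*y*z)/∂y - ∂(y^2 + 4*z^2)/∂z = -4*z
Assembling: d(omega) = (-4*z) dy ∧ dz.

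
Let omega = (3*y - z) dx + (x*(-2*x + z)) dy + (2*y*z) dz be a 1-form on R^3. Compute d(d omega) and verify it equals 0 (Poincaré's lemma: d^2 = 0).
d(d omega) = 0

Step 1: d omega = sum_{i<j} (∂f_j/∂x_i - ∂f_i/∂x_j) dx_i ∧ dx_j:
  coeff of dx ∧ dy: -4*x + z - 3
  coeff of dx ∧ dz: 1
  coeff of dy ∧ dz: -x + 2*z
Step 2: Apply d again to each 2-form coefficient. The only possible 3-form in R^3 is dx ∧ dy ∧ dz, with coefficient
  ∂(coeff of dy∧dz)/∂x - ∂(coeff of dx∧dz)/∂y + ∂(coeff of dx∧dy)/∂z
  = ∂/∂x (-x + 2*z) - ∂/∂y (1) + ∂/∂z (-4*x + z - 3).
Each of these terms simplifies to sums of mixed partials that cancel in pairs. The result is 0 (by equality of mixed partials for smooth functions — Schwarz / Clairaut).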